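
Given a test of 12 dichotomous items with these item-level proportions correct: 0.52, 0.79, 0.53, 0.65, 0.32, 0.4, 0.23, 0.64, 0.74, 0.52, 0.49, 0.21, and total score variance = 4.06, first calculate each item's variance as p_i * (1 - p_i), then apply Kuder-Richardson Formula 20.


For each item, compute p_i * q_i:
  Item 1: 0.52 * 0.48 = 0.2496
  Item 2: 0.79 * 0.21 = 0.1659
  Item 3: 0.53 * 0.47 = 0.2491
  Item 4: 0.65 * 0.35 = 0.2275
  Item 5: 0.32 * 0.68 = 0.2176
  Item 6: 0.4 * 0.6 = 0.24
  Item 7: 0.23 * 0.77 = 0.1771
  Item 8: 0.64 * 0.36 = 0.2304
  Item 9: 0.74 * 0.26 = 0.1924
  Item 10: 0.52 * 0.48 = 0.2496
  Item 11: 0.49 * 0.51 = 0.2499
  Item 12: 0.21 * 0.79 = 0.1659
Sum(p_i * q_i) = 0.2496 + 0.1659 + 0.2491 + 0.2275 + 0.2176 + 0.24 + 0.1771 + 0.2304 + 0.1924 + 0.2496 + 0.2499 + 0.1659 = 2.615
KR-20 = (k/(k-1)) * (1 - Sum(p_i*q_i) / Var_total)
= (12/11) * (1 - 2.615/4.06)
= 1.0909 * 0.3559
KR-20 = 0.3883

0.3883


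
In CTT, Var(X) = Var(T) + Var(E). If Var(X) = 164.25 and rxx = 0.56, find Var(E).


var_true = rxx * var_obs = 0.56 * 164.25 = 91.98
var_error = var_obs - var_true
var_error = 164.25 - 91.98
var_error = 72.27

72.27


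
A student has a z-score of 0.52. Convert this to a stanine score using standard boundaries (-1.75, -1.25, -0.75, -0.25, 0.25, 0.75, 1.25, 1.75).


Stanine boundaries: [-1.75, -1.25, -0.75, -0.25, 0.25, 0.75, 1.25, 1.75]
z = 0.52
Check each boundary:
  z >= -1.75 -> could be stanine 2
  z >= -1.25 -> could be stanine 3
  z >= -0.75 -> could be stanine 4
  z >= -0.25 -> could be stanine 5
  z >= 0.25 -> could be stanine 6
  z < 0.75
  z < 1.25
  z < 1.75
Highest qualifying boundary gives stanine = 6

6


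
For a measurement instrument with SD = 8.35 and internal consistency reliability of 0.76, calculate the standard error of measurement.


SEM = SD * sqrt(1 - rxx)
SEM = 8.35 * sqrt(1 - 0.76)
SEM = 8.35 * sqrt(0.24) = 8.35 * 0.489898
SEM = 4.0906

4.0906


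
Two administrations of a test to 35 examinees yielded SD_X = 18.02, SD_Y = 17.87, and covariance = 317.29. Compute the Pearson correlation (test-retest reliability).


r = cov(X,Y) / (SD_X * SD_Y)
r = 317.29 / (18.02 * 17.87)
r = 317.29 / 322.0174
r = 0.9853

0.9853


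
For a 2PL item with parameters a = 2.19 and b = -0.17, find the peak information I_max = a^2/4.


For 2PL, max info at theta = b = -0.17
I_max = a^2 / 4 = 2.19^2 / 4
= 4.7961 / 4
I_max = 1.199

1.199


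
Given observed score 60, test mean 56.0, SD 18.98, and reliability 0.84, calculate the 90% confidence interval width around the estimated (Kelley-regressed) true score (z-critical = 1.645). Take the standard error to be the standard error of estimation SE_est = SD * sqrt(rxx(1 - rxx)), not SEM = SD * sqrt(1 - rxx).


True score estimate = 0.84*60 + 0.16*56.0 = 59.36
SE_est = SD * sqrt(rxx * (1 - rxx)) = 18.98 * sqrt(0.84 * 0.16) = 18.98 * sqrt(0.1344) = 6.958183
CI = T_est +/- z * SE_est, so width = 2 * z * SE_est = 2 * 1.645 * 6.958183
Width = 22.8924

22.8924


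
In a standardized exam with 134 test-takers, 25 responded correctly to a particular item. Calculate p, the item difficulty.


Item difficulty p = number correct / total examinees
p = 25 / 134
p = 0.1866

0.1866


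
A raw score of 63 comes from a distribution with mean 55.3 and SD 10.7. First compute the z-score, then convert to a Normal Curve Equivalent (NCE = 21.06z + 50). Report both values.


z = (X - mean) / SD = (63 - 55.3) / 10.7
z = 7.7 / 10.7
z = 0.7196
NCE = NCE = 21.06z + 50
Carry z at full precision (z = 7.7 / 10.7) into the conversion:
NCE = 21.06 * (7.7 / 10.7) + 50 = 162.162 / 10.7 + 50
NCE = 15.1553 + 50
NCE = 65.1553

65.1553


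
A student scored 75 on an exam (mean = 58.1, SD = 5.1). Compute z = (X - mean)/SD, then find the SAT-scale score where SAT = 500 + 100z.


z = (X - mean) / SD = (75 - 58.1) / 5.1
z = 16.9 / 5.1
z = 3.3137
SAT-scale = SAT = 500 + 100z
Carry z at full precision (z = 16.9 / 5.1) into the conversion:
SAT-scale = 500 + 100 * (16.9 / 5.1) = 500 + 1690 / 5.1
SAT-scale = 500 + 331.3725
SAT-scale = 831.3725

831.3725


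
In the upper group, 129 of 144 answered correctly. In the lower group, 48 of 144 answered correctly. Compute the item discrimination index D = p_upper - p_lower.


p_upper = 129/144 = 0.8958
p_lower = 48/144 = 0.3333
D = 0.8958 - 0.3333 = 0.5625

0.5625


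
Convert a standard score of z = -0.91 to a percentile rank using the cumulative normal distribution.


CDF(z) = 0.5 * (1 + erf(z/sqrt(2)))
erf(-0.6435) = -0.6372
CDF = 0.1814
Percentile rank = 0.1814 * 100 = 18.14

18.14


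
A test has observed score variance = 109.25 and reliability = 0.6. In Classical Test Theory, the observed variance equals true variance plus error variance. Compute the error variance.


var_true = rxx * var_obs = 0.6 * 109.25 = 65.55
var_error = var_obs - var_true
var_error = 109.25 - 65.55
var_error = 43.7

43.7


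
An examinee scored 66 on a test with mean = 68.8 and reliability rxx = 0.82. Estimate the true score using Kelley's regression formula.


T_est = rxx * X + (1 - rxx) * mean
T_est = 0.82 * 66 + 0.18 * 68.8
T_est = 54.12 + 12.384
T_est = 66.504

66.504


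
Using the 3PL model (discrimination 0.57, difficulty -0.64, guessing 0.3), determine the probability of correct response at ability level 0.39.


logit = 0.57*(0.39 - -0.64) = 0.5871
P* = 1/(1 + exp(-0.5871)) = 0.6427
P = 0.3 + (1 - 0.3) * 0.6427
P = 0.7499

0.7499


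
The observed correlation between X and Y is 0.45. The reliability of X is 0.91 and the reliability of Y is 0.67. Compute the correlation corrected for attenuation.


r_corrected = rxy / sqrt(rxx * ryy)
= 0.45 / sqrt(0.91 * 0.67)
= 0.45 / sqrt(0.6097)
= 0.45 / 0.780833
r_corrected = 0.5763

0.5763


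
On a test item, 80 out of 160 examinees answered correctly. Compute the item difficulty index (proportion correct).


Item difficulty p = number correct / total examinees
p = 80 / 160
p = 0.5

0.5


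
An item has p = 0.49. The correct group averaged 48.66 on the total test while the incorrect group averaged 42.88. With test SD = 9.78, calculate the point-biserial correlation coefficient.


q = 1 - p = 0.51
rpb = ((M1 - M0) / SD) * sqrt(p * q)
rpb = ((48.66 - 42.88) / 9.78) * sqrt(0.49 * 0.51)
rpb = 0.2954

0.2954


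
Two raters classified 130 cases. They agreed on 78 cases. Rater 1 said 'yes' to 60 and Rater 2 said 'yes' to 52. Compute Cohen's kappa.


P_o = 78/130 = 0.6
P_e = (60*52 + 70*78) / 16900 = 0.507692
kappa = (P_o - P_e) / (1 - P_e)
kappa = (0.6 - 0.507692) / (1 - 0.507692)
kappa = 0.1875

0.1875


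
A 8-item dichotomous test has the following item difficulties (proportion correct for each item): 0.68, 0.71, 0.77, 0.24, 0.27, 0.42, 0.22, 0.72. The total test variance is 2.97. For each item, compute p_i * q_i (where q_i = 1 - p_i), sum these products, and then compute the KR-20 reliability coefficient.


For each item, compute p_i * q_i:
  Item 1: 0.68 * 0.32 = 0.2176
  Item 2: 0.71 * 0.29 = 0.2059
  Item 3: 0.77 * 0.23 = 0.1771
  Item 4: 0.24 * 0.76 = 0.1824
  Item 5: 0.27 * 0.73 = 0.1971
  Item 6: 0.42 * 0.58 = 0.2436
  Item 7: 0.22 * 0.78 = 0.1716
  Item 8: 0.72 * 0.28 = 0.2016
Sum(p_i * q_i) = 0.2176 + 0.2059 + 0.1771 + 0.1824 + 0.1971 + 0.2436 + 0.1716 + 0.2016 = 1.5969
KR-20 = (k/(k-1)) * (1 - Sum(p_i*q_i) / Var_total)
= (8/7) * (1 - 1.5969/2.97)
= 1.1429 * 0.4623
KR-20 = 0.5284

0.5284


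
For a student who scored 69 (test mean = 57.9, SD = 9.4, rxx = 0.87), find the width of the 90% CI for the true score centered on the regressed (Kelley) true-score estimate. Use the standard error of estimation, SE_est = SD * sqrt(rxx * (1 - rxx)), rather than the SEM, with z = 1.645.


True score estimate = 0.87*69 + 0.13*57.9 = 67.557
SE_est = SD * sqrt(rxx * (1 - rxx)) = 9.4 * sqrt(0.87 * 0.13) = 9.4 * sqrt(0.1131) = 3.161252
CI = T_est +/- z * SE_est, so width = 2 * z * SE_est = 2 * 1.645 * 3.161252
Width = 10.4005

10.4005


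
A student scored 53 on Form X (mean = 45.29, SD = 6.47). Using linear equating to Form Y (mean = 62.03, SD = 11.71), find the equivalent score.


slope = SD_Y / SD_X = 11.71 / 6.47 ~ 1.8099
intercept = mean_Y - slope * mean_X = 62.03 - (11.71 / 6.47) * 45.29 ~ -19.94
Y = slope * X + intercept. To avoid rounding drift from the rounded slope/intercept, evaluate the equivalent form Y = mean_Y + SD_Y * (X - mean_X) / SD_X at full precision:
Y = 62.03 + 11.71 * (53 - 45.29) / 6.47
Y = 62.03 + 11.71 * 7.71 / 6.47
Y = 62.03 + 90.2841 / 6.47
Y = 62.03 + 13.9543
Y = 75.9843

75.9843


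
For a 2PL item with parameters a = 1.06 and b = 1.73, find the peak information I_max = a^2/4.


For 2PL, max info at theta = b = 1.73
I_max = a^2 / 4 = 1.06^2 / 4
= 1.1236 / 4
I_max = 0.2809

0.2809


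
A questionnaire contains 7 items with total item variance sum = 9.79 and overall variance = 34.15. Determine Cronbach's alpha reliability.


alpha = (k/(k-1)) * (1 - sum(si^2)/s_total^2)
= (7/6) * (1 - 9.79/34.15)
alpha = 0.8322

0.8322


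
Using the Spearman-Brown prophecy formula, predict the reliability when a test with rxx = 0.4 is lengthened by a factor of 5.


r_new = (n * rxx) / (1 + (n-1) * rxx)
r_new = (5 * 0.4) / (1 + 4 * 0.4)
r_new = 2.0 / 2.6
r_new = 0.7692

0.7692


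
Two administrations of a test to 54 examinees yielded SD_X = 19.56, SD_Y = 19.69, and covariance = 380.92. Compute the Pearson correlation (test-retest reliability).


r = cov(X,Y) / (SD_X * SD_Y)
r = 380.92 / (19.56 * 19.69)
r = 380.92 / 385.1364
r = 0.9891

0.9891


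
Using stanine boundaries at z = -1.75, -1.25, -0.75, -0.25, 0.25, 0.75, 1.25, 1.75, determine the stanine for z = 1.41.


Stanine boundaries: [-1.75, -1.25, -0.75, -0.25, 0.25, 0.75, 1.25, 1.75]
z = 1.41
Check each boundary:
  z >= -1.75 -> could be stanine 2
  z >= -1.25 -> could be stanine 3
  z >= -0.75 -> could be stanine 4
  z >= -0.25 -> could be stanine 5
  z >= 0.25 -> could be stanine 6
  z >= 0.75 -> could be stanine 7
  z >= 1.25 -> could be stanine 8
  z < 1.75
Highest qualifying boundary gives stanine = 8

8


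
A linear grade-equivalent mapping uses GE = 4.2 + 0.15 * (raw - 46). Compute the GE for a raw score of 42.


raw - median = 42 - 46 = -4
slope * diff = 0.15 * -4 = -0.6
GE = 4.2 + -0.6
GE = 3.6

3.6


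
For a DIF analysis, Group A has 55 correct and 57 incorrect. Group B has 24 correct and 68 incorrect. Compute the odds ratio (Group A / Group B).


Odds_A = 55/57 = 0.9649
Odds_B = 24/68 = 0.3529
OR = Odds_A / Odds_B = 0.9649 / 0.3529
Exactly, OR = (55 * 68) / (57 * 24) = 3740 / 1368
OR = 2.7339

2.7339


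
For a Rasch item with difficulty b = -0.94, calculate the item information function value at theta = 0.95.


P = 1/(1+exp(-(0.95--0.94))) = 0.8688
I = P*(1-P) = 0.8688 * 0.1312
I = 0.114

0.114


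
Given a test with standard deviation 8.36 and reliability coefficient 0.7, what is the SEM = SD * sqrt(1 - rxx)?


SEM = SD * sqrt(1 - rxx)
SEM = 8.36 * sqrt(1 - 0.7)
SEM = 8.36 * sqrt(0.3) = 8.36 * 0.547723
SEM = 4.579

4.579


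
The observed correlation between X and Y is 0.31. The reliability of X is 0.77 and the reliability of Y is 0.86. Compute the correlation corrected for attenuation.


r_corrected = rxy / sqrt(rxx * ryy)
= 0.31 / sqrt(0.77 * 0.86)
= 0.31 / sqrt(0.6622)
= 0.31 / 0.813757
r_corrected = 0.3809

0.3809


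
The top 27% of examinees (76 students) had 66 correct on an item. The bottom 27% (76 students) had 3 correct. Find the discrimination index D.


p_upper = 66/76 = 0.8684
p_lower = 3/76 = 0.0395
D = 0.8684 - 0.0395 = 0.8289

0.8289


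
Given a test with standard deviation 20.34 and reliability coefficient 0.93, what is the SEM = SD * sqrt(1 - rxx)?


SEM = SD * sqrt(1 - rxx)
SEM = 20.34 * sqrt(1 - 0.93)
SEM = 20.34 * sqrt(0.07) = 20.34 * 0.264575
SEM = 5.3815

5.3815


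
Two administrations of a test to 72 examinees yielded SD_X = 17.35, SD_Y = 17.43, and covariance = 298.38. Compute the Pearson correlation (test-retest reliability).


r = cov(X,Y) / (SD_X * SD_Y)
r = 298.38 / (17.35 * 17.43)
r = 298.38 / 302.4105
r = 0.9867

0.9867


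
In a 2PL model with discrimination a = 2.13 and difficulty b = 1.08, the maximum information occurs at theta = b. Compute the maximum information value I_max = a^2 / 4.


For 2PL, max info at theta = b = 1.08
I_max = a^2 / 4 = 2.13^2 / 4
= 4.5369 / 4
I_max = 1.1342

1.1342


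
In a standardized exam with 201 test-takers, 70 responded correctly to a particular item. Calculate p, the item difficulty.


Item difficulty p = number correct / total examinees
p = 70 / 201
p = 0.3483

0.3483


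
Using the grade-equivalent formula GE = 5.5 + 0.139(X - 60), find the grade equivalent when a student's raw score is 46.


raw - median = 46 - 60 = -14
slope * diff = 0.139 * -14 = -1.946
GE = 5.5 + -1.946
GE = 3.554

3.554


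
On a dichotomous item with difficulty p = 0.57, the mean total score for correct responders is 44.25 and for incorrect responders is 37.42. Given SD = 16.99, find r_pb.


q = 1 - p = 0.43
rpb = ((M1 - M0) / SD) * sqrt(p * q)
rpb = ((44.25 - 37.42) / 16.99) * sqrt(0.57 * 0.43)
rpb = 0.199

0.199


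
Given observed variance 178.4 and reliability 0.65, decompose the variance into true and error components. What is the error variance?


var_true = rxx * var_obs = 0.65 * 178.4 = 115.96
var_error = var_obs - var_true
var_error = 178.4 - 115.96
var_error = 62.44

62.44


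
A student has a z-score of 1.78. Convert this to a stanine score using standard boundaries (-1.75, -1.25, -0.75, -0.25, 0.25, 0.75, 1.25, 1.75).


Stanine boundaries: [-1.75, -1.25, -0.75, -0.25, 0.25, 0.75, 1.25, 1.75]
z = 1.78
Check each boundary:
  z >= -1.75 -> could be stanine 2
  z >= -1.25 -> could be stanine 3
  z >= -0.75 -> could be stanine 4
  z >= -0.25 -> could be stanine 5
  z >= 0.25 -> could be stanine 6
  z >= 0.75 -> could be stanine 7
  z >= 1.25 -> could be stanine 8
  z >= 1.75 -> could be stanine 9
Highest qualifying boundary gives stanine = 9

9


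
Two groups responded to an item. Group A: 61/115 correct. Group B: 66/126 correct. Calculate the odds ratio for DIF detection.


Odds_A = 61/54 = 1.1296
Odds_B = 66/60 = 1.1
OR = Odds_A / Odds_B = 1.1296 / 1.1
Exactly, OR = (61 * 60) / (54 * 66) = 3660 / 3564
OR = 1.0269

1.0269


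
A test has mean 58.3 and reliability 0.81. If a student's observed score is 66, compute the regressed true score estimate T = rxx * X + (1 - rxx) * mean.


T_est = rxx * X + (1 - rxx) * mean
T_est = 0.81 * 66 + 0.19 * 58.3
T_est = 53.46 + 11.077
T_est = 64.537

64.537


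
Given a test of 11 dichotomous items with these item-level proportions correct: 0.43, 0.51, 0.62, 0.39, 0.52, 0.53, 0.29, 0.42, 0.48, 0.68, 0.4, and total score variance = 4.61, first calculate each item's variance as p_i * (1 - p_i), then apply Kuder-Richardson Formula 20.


For each item, compute p_i * q_i:
  Item 1: 0.43 * 0.57 = 0.2451
  Item 2: 0.51 * 0.49 = 0.2499
  Item 3: 0.62 * 0.38 = 0.2356
  Item 4: 0.39 * 0.61 = 0.2379
  Item 5: 0.52 * 0.48 = 0.2496
  Item 6: 0.53 * 0.47 = 0.2491
  Item 7: 0.29 * 0.71 = 0.2059
  Item 8: 0.42 * 0.58 = 0.2436
  Item 9: 0.48 * 0.52 = 0.2496
  Item 10: 0.68 * 0.32 = 0.2176
  Item 11: 0.4 * 0.6 = 0.24
Sum(p_i * q_i) = 0.2451 + 0.2499 + 0.2356 + 0.2379 + 0.2496 + 0.2491 + 0.2059 + 0.2436 + 0.2496 + 0.2176 + 0.24 = 2.6239
KR-20 = (k/(k-1)) * (1 - Sum(p_i*q_i) / Var_total)
= (11/10) * (1 - 2.6239/4.61)
= 1.1 * 0.4308
KR-20 = 0.4739

0.4739


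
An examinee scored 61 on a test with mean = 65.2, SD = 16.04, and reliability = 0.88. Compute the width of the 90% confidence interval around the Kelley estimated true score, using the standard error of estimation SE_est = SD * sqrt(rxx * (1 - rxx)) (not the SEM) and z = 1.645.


True score estimate = 0.88*61 + 0.12*65.2 = 61.504
SE_est = SD * sqrt(rxx * (1 - rxx)) = 16.04 * sqrt(0.88 * 0.12) = 16.04 * sqrt(0.1056) = 5.212383
CI = T_est +/- z * SE_est, so width = 2 * z * SE_est = 2 * 1.645 * 5.212383
Width = 17.1487

17.1487


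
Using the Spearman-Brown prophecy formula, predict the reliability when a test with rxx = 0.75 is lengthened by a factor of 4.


r_new = (n * rxx) / (1 + (n-1) * rxx)
r_new = (4 * 0.75) / (1 + 3 * 0.75)
r_new = 3.0 / 3.25
r_new = 0.9231

0.9231


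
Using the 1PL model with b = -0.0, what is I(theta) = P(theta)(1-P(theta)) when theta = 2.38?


P = 1/(1+exp(-(2.38--0.0))) = 0.9153
I = P*(1-P) = 0.9153 * 0.0847
I = 0.0775

0.0775


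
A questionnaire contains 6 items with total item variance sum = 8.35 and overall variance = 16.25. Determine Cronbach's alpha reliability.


alpha = (k/(k-1)) * (1 - sum(si^2)/s_total^2)
= (6/5) * (1 - 8.35/16.25)
alpha = 0.5834

0.5834


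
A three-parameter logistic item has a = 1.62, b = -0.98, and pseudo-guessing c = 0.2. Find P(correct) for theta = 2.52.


logit = 1.62*(2.52 - -0.98) = 5.67
P* = 1/(1 + exp(-5.67)) = 0.9966
P = 0.2 + (1 - 0.2) * 0.9966
P = 0.9973

0.9973


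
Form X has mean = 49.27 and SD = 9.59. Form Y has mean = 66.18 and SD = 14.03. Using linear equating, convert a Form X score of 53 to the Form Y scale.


slope = SD_Y / SD_X = 14.03 / 9.59 ~ 1.463
intercept = mean_Y - slope * mean_X = 66.18 - (14.03 / 9.59) * 49.27 ~ -5.9011
Y = slope * X + intercept. To avoid rounding drift from the rounded slope/intercept, evaluate the equivalent form Y = mean_Y + SD_Y * (X - mean_X) / SD_X at full precision:
Y = 66.18 + 14.03 * (53 - 49.27) / 9.59
Y = 66.18 + 14.03 * 3.73 / 9.59
Y = 66.18 + 52.3319 / 9.59
Y = 66.18 + 5.4569
Y = 71.6369

71.6369


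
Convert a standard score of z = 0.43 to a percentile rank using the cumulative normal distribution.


CDF(z) = 0.5 * (1 + erf(z/sqrt(2)))
erf(0.3041) = 0.3328
CDF = 0.6664
Percentile rank = 0.6664 * 100 = 66.64

66.64


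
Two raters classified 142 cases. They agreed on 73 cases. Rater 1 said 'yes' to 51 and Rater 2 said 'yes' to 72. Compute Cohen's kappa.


P_o = 73/142 = 0.514085
P_e = (51*72 + 91*70) / 20164 = 0.498016
kappa = (P_o - P_e) / (1 - P_e)
kappa = (0.514085 - 0.498016) / (1 - 0.498016)
kappa = 0.032

0.032


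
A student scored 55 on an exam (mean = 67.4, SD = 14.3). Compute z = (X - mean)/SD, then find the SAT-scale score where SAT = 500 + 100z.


z = (X - mean) / SD = (55 - 67.4) / 14.3
z = -12.4 / 14.3
z = -0.8671
SAT-scale = SAT = 500 + 100z
Carry z at full precision (z = -12.4 / 14.3) into the conversion:
SAT-scale = 500 + 100 * (-12.4 / 14.3) = 500 + -1240 / 14.3
SAT-scale = 500 + -86.7133
SAT-scale = 413.2867

413.2867


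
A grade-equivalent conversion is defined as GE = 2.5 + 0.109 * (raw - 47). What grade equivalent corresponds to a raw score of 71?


raw - median = 71 - 47 = 24
slope * diff = 0.109 * 24 = 2.616
GE = 2.5 + 2.616
GE = 5.116

5.116


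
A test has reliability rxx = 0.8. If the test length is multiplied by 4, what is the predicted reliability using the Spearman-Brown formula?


r_new = (n * rxx) / (1 + (n-1) * rxx)
r_new = (4 * 0.8) / (1 + 3 * 0.8)
r_new = 3.2 / 3.4
r_new = 0.9412

0.9412


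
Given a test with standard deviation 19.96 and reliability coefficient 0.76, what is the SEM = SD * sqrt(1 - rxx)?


SEM = SD * sqrt(1 - rxx)
SEM = 19.96 * sqrt(1 - 0.76)
SEM = 19.96 * sqrt(0.24) = 19.96 * 0.489898
SEM = 9.7784

9.7784


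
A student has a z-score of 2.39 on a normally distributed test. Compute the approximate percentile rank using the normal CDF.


CDF(z) = 0.5 * (1 + erf(z/sqrt(2)))
erf(1.69) = 0.9832
CDF = 0.9916
Percentile rank = 0.9916 * 100 = 99.16

99.16


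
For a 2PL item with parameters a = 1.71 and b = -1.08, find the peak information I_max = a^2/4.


For 2PL, max info at theta = b = -1.08
I_max = a^2 / 4 = 1.71^2 / 4
= 2.9241 / 4
I_max = 0.731

0.731


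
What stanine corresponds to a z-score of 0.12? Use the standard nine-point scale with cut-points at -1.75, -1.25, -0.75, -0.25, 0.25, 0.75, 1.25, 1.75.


Stanine boundaries: [-1.75, -1.25, -0.75, -0.25, 0.25, 0.75, 1.25, 1.75]
z = 0.12
Check each boundary:
  z >= -1.75 -> could be stanine 2
  z >= -1.25 -> could be stanine 3
  z >= -0.75 -> could be stanine 4
  z >= -0.25 -> could be stanine 5
  z < 0.25
  z < 0.75
  z < 1.25
  z < 1.75
Highest qualifying boundary gives stanine = 5

5


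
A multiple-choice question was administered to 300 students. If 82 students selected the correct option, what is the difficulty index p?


Item difficulty p = number correct / total examinees
p = 82 / 300
p = 0.2733

0.2733


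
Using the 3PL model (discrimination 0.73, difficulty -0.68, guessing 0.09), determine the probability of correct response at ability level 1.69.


logit = 0.73*(1.69 - -0.68) = 1.7301
P* = 1/(1 + exp(-1.7301)) = 0.8494
P = 0.09 + (1 - 0.09) * 0.8494
P = 0.863

0.863


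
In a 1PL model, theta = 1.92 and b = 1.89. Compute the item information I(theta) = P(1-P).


P = 1/(1+exp(-(1.92-1.89))) = 0.5075
I = P*(1-P) = 0.5075 * 0.4925
I = 0.2499

0.2499


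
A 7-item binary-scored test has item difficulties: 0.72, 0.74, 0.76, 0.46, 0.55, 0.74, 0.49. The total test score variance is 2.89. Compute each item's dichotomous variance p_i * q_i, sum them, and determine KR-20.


For each item, compute p_i * q_i:
  Item 1: 0.72 * 0.28 = 0.2016
  Item 2: 0.74 * 0.26 = 0.1924
  Item 3: 0.76 * 0.24 = 0.1824
  Item 4: 0.46 * 0.54 = 0.2484
  Item 5: 0.55 * 0.45 = 0.2475
  Item 6: 0.74 * 0.26 = 0.1924
  Item 7: 0.49 * 0.51 = 0.2499
Sum(p_i * q_i) = 0.2016 + 0.1924 + 0.1824 + 0.2484 + 0.2475 + 0.1924 + 0.2499 = 1.5146
KR-20 = (k/(k-1)) * (1 - Sum(p_i*q_i) / Var_total)
= (7/6) * (1 - 1.5146/2.89)
= 1.1667 * 0.4759
KR-20 = 0.5552

0.5552


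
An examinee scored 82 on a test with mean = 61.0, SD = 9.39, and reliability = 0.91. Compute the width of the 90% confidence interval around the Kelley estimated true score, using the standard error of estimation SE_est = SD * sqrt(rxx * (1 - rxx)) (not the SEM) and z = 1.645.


True score estimate = 0.91*82 + 0.09*61.0 = 80.11
SE_est = SD * sqrt(rxx * (1 - rxx)) = 9.39 * sqrt(0.91 * 0.09) = 9.39 * sqrt(0.0819) = 2.687247
CI = T_est +/- z * SE_est, so width = 2 * z * SE_est = 2 * 1.645 * 2.687247
Width = 8.841

8.841


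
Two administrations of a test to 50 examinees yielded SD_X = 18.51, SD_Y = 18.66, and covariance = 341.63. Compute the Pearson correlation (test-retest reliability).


r = cov(X,Y) / (SD_X * SD_Y)
r = 341.63 / (18.51 * 18.66)
r = 341.63 / 345.3966
r = 0.9891

0.9891


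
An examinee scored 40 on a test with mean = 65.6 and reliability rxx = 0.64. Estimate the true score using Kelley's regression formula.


T_est = rxx * X + (1 - rxx) * mean
T_est = 0.64 * 40 + 0.36 * 65.6
T_est = 25.6 + 23.616
T_est = 49.216

49.216


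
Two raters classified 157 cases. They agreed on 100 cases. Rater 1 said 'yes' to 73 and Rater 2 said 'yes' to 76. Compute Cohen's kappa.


P_o = 100/157 = 0.636943
P_e = (73*76 + 84*81) / 24649 = 0.501116
kappa = (P_o - P_e) / (1 - P_e)
kappa = (0.636943 - 0.501116) / (1 - 0.501116)
kappa = 0.2723

0.2723


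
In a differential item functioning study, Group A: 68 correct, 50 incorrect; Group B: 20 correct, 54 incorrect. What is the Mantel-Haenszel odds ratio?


Odds_A = 68/50 = 1.36
Odds_B = 20/54 = 0.3704
OR = Odds_A / Odds_B = 1.36 / 0.3704
Exactly, OR = (68 * 54) / (50 * 20) = 3672 / 1000
OR = 3.672

3.672


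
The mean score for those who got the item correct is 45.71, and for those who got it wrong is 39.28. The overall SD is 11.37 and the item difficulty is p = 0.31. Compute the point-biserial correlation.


q = 1 - p = 0.69
rpb = ((M1 - M0) / SD) * sqrt(p * q)
rpb = ((45.71 - 39.28) / 11.37) * sqrt(0.31 * 0.69)
rpb = 0.2616

0.2616


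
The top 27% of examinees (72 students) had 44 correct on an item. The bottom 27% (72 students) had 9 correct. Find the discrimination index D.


p_upper = 44/72 = 0.6111
p_lower = 9/72 = 0.125
D = 0.6111 - 0.125 = 0.4861

0.4861


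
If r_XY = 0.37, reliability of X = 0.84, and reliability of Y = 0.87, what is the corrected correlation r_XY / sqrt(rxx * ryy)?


r_corrected = rxy / sqrt(rxx * ryy)
= 0.37 / sqrt(0.84 * 0.87)
= 0.37 / sqrt(0.7308)
= 0.37 / 0.854868
r_corrected = 0.4328

0.4328


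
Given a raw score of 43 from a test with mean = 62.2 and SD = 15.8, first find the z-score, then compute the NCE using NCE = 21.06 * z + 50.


z = (X - mean) / SD = (43 - 62.2) / 15.8
z = -19.2 / 15.8
z = -1.2152
NCE = NCE = 21.06z + 50
Carry z at full precision (z = -19.2 / 15.8) into the conversion:
NCE = 21.06 * (-19.2 / 15.8) + 50 = -404.352 / 15.8 + 50
NCE = -25.5919 + 50
NCE = 24.4081

24.4081


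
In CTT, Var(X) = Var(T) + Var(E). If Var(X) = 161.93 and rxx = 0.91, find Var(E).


var_true = rxx * var_obs = 0.91 * 161.93 = 147.3563
var_error = var_obs - var_true
var_error = 161.93 - 147.3563
var_error = 14.5737

14.5737


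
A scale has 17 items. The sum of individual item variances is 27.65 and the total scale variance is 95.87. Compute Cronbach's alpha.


alpha = (k/(k-1)) * (1 - sum(si^2)/s_total^2)
= (17/16) * (1 - 27.65/95.87)
alpha = 0.7561

0.7561


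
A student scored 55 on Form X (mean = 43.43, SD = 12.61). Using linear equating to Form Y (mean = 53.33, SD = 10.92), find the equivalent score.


slope = SD_Y / SD_X = 10.92 / 12.61 ~ 0.866
intercept = mean_Y - slope * mean_X = 53.33 - (10.92 / 12.61) * 43.43 ~ 15.7205
Y = slope * X + intercept. To avoid rounding drift from the rounded slope/intercept, evaluate the equivalent form Y = mean_Y + SD_Y * (X - mean_X) / SD_X at full precision:
Y = 53.33 + 10.92 * (55 - 43.43) / 12.61
Y = 53.33 + 10.92 * 11.57 / 12.61
Y = 53.33 + 126.3444 / 12.61
Y = 53.33 + 10.0194
Y = 63.3494

63.3494


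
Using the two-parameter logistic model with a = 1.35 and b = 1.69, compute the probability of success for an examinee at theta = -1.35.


a*(theta - b) = 1.35 * (-1.35 - 1.69) = -4.104
exp(--4.104) = 60.5821
P = 1 / (1 + 60.5821)
P = 0.0162

0.0162


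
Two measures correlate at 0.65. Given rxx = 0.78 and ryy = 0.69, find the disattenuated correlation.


r_corrected = rxy / sqrt(rxx * ryy)
= 0.65 / sqrt(0.78 * 0.69)
= 0.65 / sqrt(0.5382)
= 0.65 / 0.733621
r_corrected = 0.886

0.886


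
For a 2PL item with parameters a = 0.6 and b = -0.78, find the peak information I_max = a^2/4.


For 2PL, max info at theta = b = -0.78
I_max = a^2 / 4 = 0.6^2 / 4
= 0.36 / 4
I_max = 0.09

0.09


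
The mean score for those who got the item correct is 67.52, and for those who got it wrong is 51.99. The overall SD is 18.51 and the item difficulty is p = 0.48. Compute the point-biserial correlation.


q = 1 - p = 0.52
rpb = ((M1 - M0) / SD) * sqrt(p * q)
rpb = ((67.52 - 51.99) / 18.51) * sqrt(0.48 * 0.52)
rpb = 0.4192

0.4192


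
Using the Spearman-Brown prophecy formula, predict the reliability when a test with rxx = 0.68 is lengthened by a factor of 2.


r_new = (n * rxx) / (1 + (n-1) * rxx)
r_new = (2 * 0.68) / (1 + 1 * 0.68)
r_new = 1.36 / 1.68
r_new = 0.8095

0.8095


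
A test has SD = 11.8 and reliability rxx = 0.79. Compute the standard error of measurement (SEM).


SEM = SD * sqrt(1 - rxx)
SEM = 11.8 * sqrt(1 - 0.79)
SEM = 11.8 * sqrt(0.21) = 11.8 * 0.458258
SEM = 5.4074

5.4074


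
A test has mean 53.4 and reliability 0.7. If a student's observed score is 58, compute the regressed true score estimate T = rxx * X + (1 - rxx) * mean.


T_est = rxx * X + (1 - rxx) * mean
T_est = 0.7 * 58 + 0.3 * 53.4
T_est = 40.6 + 16.02
T_est = 56.62

56.62


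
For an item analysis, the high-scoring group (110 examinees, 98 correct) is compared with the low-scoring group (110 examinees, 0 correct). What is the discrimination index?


p_upper = 98/110 = 0.8909
p_lower = 0/110 = 0.0
D = 0.8909 - 0.0 = 0.8909

0.8909


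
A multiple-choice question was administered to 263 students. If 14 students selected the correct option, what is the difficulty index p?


Item difficulty p = number correct / total examinees
p = 14 / 263
p = 0.0532

0.0532


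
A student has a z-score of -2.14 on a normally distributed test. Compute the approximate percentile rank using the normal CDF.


CDF(z) = 0.5 * (1 + erf(z/sqrt(2)))
erf(-1.5132) = -0.9676
CDF = 0.0162
Percentile rank = 0.0162 * 100 = 1.62

1.62


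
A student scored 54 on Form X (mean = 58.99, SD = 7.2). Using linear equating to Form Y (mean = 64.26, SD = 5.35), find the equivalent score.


slope = SD_Y / SD_X = 5.35 / 7.2 ~ 0.7431
intercept = mean_Y - slope * mean_X = 64.26 - (5.35 / 7.2) * 58.99 ~ 20.4272
Y = slope * X + intercept. To avoid rounding drift from the rounded slope/intercept, evaluate the equivalent form Y = mean_Y + SD_Y * (X - mean_X) / SD_X at full precision:
Y = 64.26 + 5.35 * (54 - 58.99) / 7.2
Y = 64.26 - 5.35 * 4.99 / 7.2
Y = 64.26 - 26.6965 / 7.2
Y = 64.26 - 3.7078
Y = 60.5522

60.5522


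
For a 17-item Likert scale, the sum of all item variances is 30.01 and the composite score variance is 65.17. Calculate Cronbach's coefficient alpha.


alpha = (k/(k-1)) * (1 - sum(si^2)/s_total^2)
= (17/16) * (1 - 30.01/65.17)
alpha = 0.5732

0.5732


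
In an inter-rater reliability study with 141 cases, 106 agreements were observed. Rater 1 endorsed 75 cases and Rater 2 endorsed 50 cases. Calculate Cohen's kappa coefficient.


P_o = 106/141 = 0.751773
P_e = (75*50 + 66*91) / 19881 = 0.49072
kappa = (P_o - P_e) / (1 - P_e)
kappa = (0.751773 - 0.49072) / (1 - 0.49072)
kappa = 0.5126

0.5126


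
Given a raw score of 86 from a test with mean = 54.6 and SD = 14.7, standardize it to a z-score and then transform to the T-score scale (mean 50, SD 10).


z = (X - mean) / SD = (86 - 54.6) / 14.7
z = 31.4 / 14.7
z = 2.1361
T-score = T = 50 + 10z
Carry z at full precision (z = 31.4 / 14.7) into the conversion:
T-score = 50 + 10 * (31.4 / 14.7) = 50 + 314 / 14.7
T-score = 50 + 21.3605
T-score = 71.3605

71.3605


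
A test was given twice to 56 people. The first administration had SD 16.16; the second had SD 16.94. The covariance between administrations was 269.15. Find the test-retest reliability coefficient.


r = cov(X,Y) / (SD_X * SD_Y)
r = 269.15 / (16.16 * 16.94)
r = 269.15 / 273.7504
r = 0.9832

0.9832


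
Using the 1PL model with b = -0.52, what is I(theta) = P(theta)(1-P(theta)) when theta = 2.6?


P = 1/(1+exp(-(2.6--0.52))) = 0.9577
I = P*(1-P) = 0.9577 * 0.0423
I = 0.0405

0.0405


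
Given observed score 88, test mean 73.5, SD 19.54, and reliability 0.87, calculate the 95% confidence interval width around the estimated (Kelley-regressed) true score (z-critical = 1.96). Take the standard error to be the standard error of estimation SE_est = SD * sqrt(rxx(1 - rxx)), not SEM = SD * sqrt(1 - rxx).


True score estimate = 0.87*88 + 0.13*73.5 = 86.115
SE_est = SD * sqrt(rxx * (1 - rxx)) = 19.54 * sqrt(0.87 * 0.13) = 19.54 * sqrt(0.1131) = 6.571369
CI = T_est +/- z * SE_est, so width = 2 * z * SE_est = 2 * 1.96 * 6.571369
Width = 25.7598

25.7598


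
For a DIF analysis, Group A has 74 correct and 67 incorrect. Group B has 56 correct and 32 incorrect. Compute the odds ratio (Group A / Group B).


Odds_A = 74/67 = 1.1045
Odds_B = 56/32 = 1.75
OR = Odds_A / Odds_B = 1.1045 / 1.75
Exactly, OR = (74 * 32) / (67 * 56) = 2368 / 3752
OR = 0.6311

0.6311


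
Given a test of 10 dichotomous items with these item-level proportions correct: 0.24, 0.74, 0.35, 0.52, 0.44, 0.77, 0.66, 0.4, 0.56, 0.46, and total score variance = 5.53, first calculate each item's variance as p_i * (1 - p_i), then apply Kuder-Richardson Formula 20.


For each item, compute p_i * q_i:
  Item 1: 0.24 * 0.76 = 0.1824
  Item 2: 0.74 * 0.26 = 0.1924
  Item 3: 0.35 * 0.65 = 0.2275
  Item 4: 0.52 * 0.48 = 0.2496
  Item 5: 0.44 * 0.56 = 0.2464
  Item 6: 0.77 * 0.23 = 0.1771
  Item 7: 0.66 * 0.34 = 0.2244
  Item 8: 0.4 * 0.6 = 0.24
  Item 9: 0.56 * 0.44 = 0.2464
  Item 10: 0.46 * 0.54 = 0.2484
Sum(p_i * q_i) = 0.1824 + 0.1924 + 0.2275 + 0.2496 + 0.2464 + 0.1771 + 0.2244 + 0.24 + 0.2464 + 0.2484 = 2.2346
KR-20 = (k/(k-1)) * (1 - Sum(p_i*q_i) / Var_total)
= (10/9) * (1 - 2.2346/5.53)
= 1.1111 * 0.5959
KR-20 = 0.6621

0.6621


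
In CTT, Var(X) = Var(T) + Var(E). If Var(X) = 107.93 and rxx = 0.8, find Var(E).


var_true = rxx * var_obs = 0.8 * 107.93 = 86.344
var_error = var_obs - var_true
var_error = 107.93 - 86.344
var_error = 21.586

21.586


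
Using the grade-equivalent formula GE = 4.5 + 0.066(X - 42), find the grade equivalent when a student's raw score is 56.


raw - median = 56 - 42 = 14
slope * diff = 0.066 * 14 = 0.924
GE = 4.5 + 0.924
GE = 5.424

5.424


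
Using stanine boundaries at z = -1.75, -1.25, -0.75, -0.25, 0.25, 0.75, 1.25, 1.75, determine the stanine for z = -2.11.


Stanine boundaries: [-1.75, -1.25, -0.75, -0.25, 0.25, 0.75, 1.25, 1.75]
z = -2.11
Check each boundary:
  z < -1.75
  z < -1.25
  z < -0.75
  z < -0.25
  z < 0.25
  z < 0.75
  z < 1.25
  z < 1.75
Highest qualifying boundary gives stanine = 1

1


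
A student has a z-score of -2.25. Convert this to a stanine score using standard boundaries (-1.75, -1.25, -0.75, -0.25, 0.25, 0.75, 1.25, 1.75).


Stanine boundaries: [-1.75, -1.25, -0.75, -0.25, 0.25, 0.75, 1.25, 1.75]
z = -2.25
Check each boundary:
  z < -1.75
  z < -1.25
  z < -0.75
  z < -0.25
  z < 0.25
  z < 0.75
  z < 1.25
  z < 1.75
Highest qualifying boundary gives stanine = 1

1


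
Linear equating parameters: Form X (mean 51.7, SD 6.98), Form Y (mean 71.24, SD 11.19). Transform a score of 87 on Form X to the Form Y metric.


slope = SD_Y / SD_X = 11.19 / 6.98 ~ 1.6032
intercept = mean_Y - slope * mean_X = 71.24 - (11.19 / 6.98) * 51.7 ~ -11.643
Y = slope * X + intercept. To avoid rounding drift from the rounded slope/intercept, evaluate the equivalent form Y = mean_Y + SD_Y * (X - mean_X) / SD_X at full precision:
Y = 71.24 + 11.19 * (87 - 51.7) / 6.98
Y = 71.24 + 11.19 * 35.3 / 6.98
Y = 71.24 + 395.007 / 6.98
Y = 71.24 + 56.5913
Y = 127.8313

127.8313


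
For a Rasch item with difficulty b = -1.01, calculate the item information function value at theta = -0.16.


P = 1/(1+exp(-(-0.16--1.01))) = 0.7006
I = P*(1-P) = 0.7006 * 0.2994
I = 0.2098

0.2098


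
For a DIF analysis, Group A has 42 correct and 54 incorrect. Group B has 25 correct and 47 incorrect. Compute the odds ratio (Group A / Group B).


Odds_A = 42/54 = 0.7778
Odds_B = 25/47 = 0.5319
OR = Odds_A / Odds_B = 0.7778 / 0.5319
Exactly, OR = (42 * 47) / (54 * 25) = 1974 / 1350
OR = 1.4622

1.4622


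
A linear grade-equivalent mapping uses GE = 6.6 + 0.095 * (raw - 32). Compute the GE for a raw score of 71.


raw - median = 71 - 32 = 39
slope * diff = 0.095 * 39 = 3.705
GE = 6.6 + 3.705
GE = 10.305

10.305


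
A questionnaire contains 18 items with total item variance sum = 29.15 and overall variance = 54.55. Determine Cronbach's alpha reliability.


alpha = (k/(k-1)) * (1 - sum(si^2)/s_total^2)
= (18/17) * (1 - 29.15/54.55)
alpha = 0.493

0.493


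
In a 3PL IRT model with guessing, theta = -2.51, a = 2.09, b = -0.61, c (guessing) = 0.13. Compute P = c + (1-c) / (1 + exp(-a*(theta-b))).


logit = 2.09*(-2.51 - -0.61) = -3.971
P* = 1/(1 + exp(--3.971)) = 0.0185
P = 0.13 + (1 - 0.13) * 0.0185
P = 0.1461

0.1461


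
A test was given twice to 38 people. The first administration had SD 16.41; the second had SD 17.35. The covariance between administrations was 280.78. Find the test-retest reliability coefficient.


r = cov(X,Y) / (SD_X * SD_Y)
r = 280.78 / (16.41 * 17.35)
r = 280.78 / 284.7135
r = 0.9862

0.9862


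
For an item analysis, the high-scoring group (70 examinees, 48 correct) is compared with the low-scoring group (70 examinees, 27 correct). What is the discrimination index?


p_upper = 48/70 = 0.6857
p_lower = 27/70 = 0.3857
D = 0.6857 - 0.3857 = 0.3

0.3


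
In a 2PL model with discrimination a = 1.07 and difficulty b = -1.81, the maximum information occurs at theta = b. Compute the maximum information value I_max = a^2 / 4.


For 2PL, max info at theta = b = -1.81
I_max = a^2 / 4 = 1.07^2 / 4
= 1.1449 / 4
I_max = 0.2862

0.2862


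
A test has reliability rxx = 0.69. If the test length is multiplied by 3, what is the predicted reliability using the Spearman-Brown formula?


r_new = (n * rxx) / (1 + (n-1) * rxx)
r_new = (3 * 0.69) / (1 + 2 * 0.69)
r_new = 2.07 / 2.38
r_new = 0.8697

0.8697


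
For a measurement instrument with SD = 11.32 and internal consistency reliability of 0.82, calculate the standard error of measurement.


SEM = SD * sqrt(1 - rxx)
SEM = 11.32 * sqrt(1 - 0.82)
SEM = 11.32 * sqrt(0.18) = 11.32 * 0.424264
SEM = 4.8027

4.8027


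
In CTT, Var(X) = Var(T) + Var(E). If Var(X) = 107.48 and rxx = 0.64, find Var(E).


var_true = rxx * var_obs = 0.64 * 107.48 = 68.7872
var_error = var_obs - var_true
var_error = 107.48 - 68.7872
var_error = 38.6928

38.6928


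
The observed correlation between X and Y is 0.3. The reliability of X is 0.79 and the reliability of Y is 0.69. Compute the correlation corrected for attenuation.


r_corrected = rxy / sqrt(rxx * ryy)
= 0.3 / sqrt(0.79 * 0.69)
= 0.3 / sqrt(0.5451)
= 0.3 / 0.738309
r_corrected = 0.4063

0.4063


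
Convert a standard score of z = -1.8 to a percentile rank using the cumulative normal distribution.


CDF(z) = 0.5 * (1 + erf(z/sqrt(2)))
erf(-1.2728) = -0.9281
CDF = 0.0359
Percentile rank = 0.0359 * 100 = 3.59

3.59


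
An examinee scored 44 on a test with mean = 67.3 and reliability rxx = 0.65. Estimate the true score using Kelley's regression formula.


T_est = rxx * X + (1 - rxx) * mean
T_est = 0.65 * 44 + 0.35 * 67.3
T_est = 28.6 + 23.555
T_est = 52.155

52.155


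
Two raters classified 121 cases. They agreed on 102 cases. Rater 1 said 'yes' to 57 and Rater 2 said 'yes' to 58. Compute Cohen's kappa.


P_o = 102/121 = 0.842975
P_e = (57*58 + 64*63) / 14641 = 0.501195
kappa = (P_o - P_e) / (1 - P_e)
kappa = (0.842975 - 0.501195) / (1 - 0.501195)
kappa = 0.6852

0.6852


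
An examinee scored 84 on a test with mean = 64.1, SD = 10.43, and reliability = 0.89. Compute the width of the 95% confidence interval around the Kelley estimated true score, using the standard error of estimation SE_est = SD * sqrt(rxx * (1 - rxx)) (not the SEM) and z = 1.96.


True score estimate = 0.89*84 + 0.11*64.1 = 81.811
SE_est = SD * sqrt(rxx * (1 - rxx)) = 10.43 * sqrt(0.89 * 0.11) = 10.43 * sqrt(0.0979) = 3.26344
CI = T_est +/- z * SE_est, so width = 2 * z * SE_est = 2 * 1.96 * 3.26344
Width = 12.7927

12.7927


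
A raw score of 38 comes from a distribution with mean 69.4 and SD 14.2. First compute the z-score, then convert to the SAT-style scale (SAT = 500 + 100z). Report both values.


z = (X - mean) / SD = (38 - 69.4) / 14.2
z = -31.4 / 14.2
z = -2.2113
SAT-scale = SAT = 500 + 100z
Carry z at full precision (z = -31.4 / 14.2) into the conversion:
SAT-scale = 500 + 100 * (-31.4 / 14.2) = 500 + -3140 / 14.2
SAT-scale = 500 + -221.1268
SAT-scale = 278.8732

278.8732


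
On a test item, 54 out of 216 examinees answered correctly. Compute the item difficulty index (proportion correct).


Item difficulty p = number correct / total examinees
p = 54 / 216
p = 0.25

0.25


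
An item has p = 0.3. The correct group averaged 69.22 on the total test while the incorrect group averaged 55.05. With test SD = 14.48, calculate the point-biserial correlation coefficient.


q = 1 - p = 0.7
rpb = ((M1 - M0) / SD) * sqrt(p * q)
rpb = ((69.22 - 55.05) / 14.48) * sqrt(0.3 * 0.7)
rpb = 0.4484

0.4484


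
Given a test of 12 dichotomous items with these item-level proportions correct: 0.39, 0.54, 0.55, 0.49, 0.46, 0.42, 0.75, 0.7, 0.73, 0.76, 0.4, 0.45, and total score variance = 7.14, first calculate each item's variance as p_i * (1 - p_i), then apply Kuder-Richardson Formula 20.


For each item, compute p_i * q_i:
  Item 1: 0.39 * 0.61 = 0.2379
  Item 2: 0.54 * 0.46 = 0.2484
  Item 3: 0.55 * 0.45 = 0.2475
  Item 4: 0.49 * 0.51 = 0.2499
  Item 5: 0.46 * 0.54 = 0.2484
  Item 6: 0.42 * 0.58 = 0.2436
  Item 7: 0.75 * 0.25 = 0.1875
  Item 8: 0.7 * 0.3 = 0.21
  Item 9: 0.73 * 0.27 = 0.1971
  Item 10: 0.76 * 0.24 = 0.1824
  Item 11: 0.4 * 0.6 = 0.24
  Item 12: 0.45 * 0.55 = 0.2475
Sum(p_i * q_i) = 0.2379 + 0.2484 + 0.2475 + 0.2499 + 0.2484 + 0.2436 + 0.1875 + 0.21 + 0.1971 + 0.1824 + 0.24 + 0.2475 = 2.7402
KR-20 = (k/(k-1)) * (1 - Sum(p_i*q_i) / Var_total)
= (12/11) * (1 - 2.7402/7.14)
= 1.0909 * 0.6162
KR-20 = 0.6722

0.6722
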